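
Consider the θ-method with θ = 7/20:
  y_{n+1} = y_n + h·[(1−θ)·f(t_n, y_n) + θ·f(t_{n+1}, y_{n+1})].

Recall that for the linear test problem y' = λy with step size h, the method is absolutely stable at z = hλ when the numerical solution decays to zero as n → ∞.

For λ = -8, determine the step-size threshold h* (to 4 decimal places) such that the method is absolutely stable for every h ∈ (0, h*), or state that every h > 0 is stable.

(-6.6667,0); λ=-8 ⇒ h* = (20/3)/8 = 0.8333.

Set f=λy, z=hλ:
  y_{n+1} = y_n + z·[13/20·y_n + 7/20·y_{n+1}] ⇒ (1 − 7/20z)y_{n+1} = (1 + 13/20z)y_n
  ⇒ R(z) = (1 + 13/20z)/(1 − 7/20z).

Find x<0 with |R(x)|<1.
x=-1.39: |R|=0.0649
R=−1: 1+13/20x = −1+7/20x ⇒ -3/10x=2 ⇒ x=2/(-3/10)=-6.6667
Confirm numerically:
  x=-3.910: |R|=0.65083 <1
  x=-3.434: |R|=0.55956 <1
  x=-2.738: |R|=0.39815 <1
  x=-7.190: |R|=1.04465 >1
  x=-7.143: |R|=1.04083 >1
  x=-7.072: |R|=1.03499 >1
Stable set (-6.6667, 0).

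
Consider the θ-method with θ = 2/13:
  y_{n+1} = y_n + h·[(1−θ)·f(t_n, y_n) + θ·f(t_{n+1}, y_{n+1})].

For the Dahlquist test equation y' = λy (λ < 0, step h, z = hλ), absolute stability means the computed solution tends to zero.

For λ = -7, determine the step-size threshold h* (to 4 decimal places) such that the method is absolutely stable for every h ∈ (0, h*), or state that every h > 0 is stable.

On y'=λy, z=hλ:
  y_{n+1} = y_n + z·[11/13·y_n + 2/13·y_{n+1}] ⇒ (1 − 2/13z)y_{n+1} = (1 + 11/13z)y_n
  ⇒ R(z) = (1 + 11/13z)/(1 − 2/13z).

Find x<0 with |R(x)|<1.
x=-1.75: |R|=0.3788
R=−1: 1+11/13x = −1+2/13x ⇒ -9/13x=2 ⇒ x=2/(-9/13)=-2.8889
Confirm numerically:
  x=-2.043: |R|=0.55443 <1
  x=-1.421: |R|=0.16608 <1
  x=-1.318: |R|=0.09580 <1
  x=-3.038: |R|=1.07035 >1
  x=-3.032: |R|=1.06756 >1
So |R|<1 on (-2.8889, 0).

(-2.8889,0); λ=-7 ⇒ h* = (26/9)/7 = 0.4127.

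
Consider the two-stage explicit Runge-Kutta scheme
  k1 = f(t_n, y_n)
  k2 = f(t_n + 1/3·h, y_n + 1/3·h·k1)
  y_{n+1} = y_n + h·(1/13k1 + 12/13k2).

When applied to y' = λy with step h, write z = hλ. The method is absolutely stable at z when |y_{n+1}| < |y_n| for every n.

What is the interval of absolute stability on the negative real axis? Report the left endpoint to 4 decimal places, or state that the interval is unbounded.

Set f=λy, z=hλ:
  k1=λy_n ⇒ h·k1=z·y_n;  k2=λ(1+1/3z)y_n ⇒ h·k2=z(1+1/3z)y_n
  y_{n+1}/y_n = 1 + 1/13z + 12/13z(1+1/3z) = 1 + z + 4/13z²
  so R(z) = 1 + z + 4/13z².

Boundary: |R(x)|=1, x<0.
x=-0.92: |R|=0.3404
R=1: x+4/13x²=0 ⇒ x=−13/4=-3.2500; min R=1−1/(4·4/13)=0.1875>−1
Confirm numerically:
  x=-2.216: |R|=0.29497 <1
  x=-1.948: |R|=0.21960 <1
  x=-1.699: |R|=0.18918 <1
  x=-3.438: |R|=1.19888 >1
  x=-3.276: |R|=1.02621 >1
Stable set (-3.2500, 0).

z∈(-3.2500,0).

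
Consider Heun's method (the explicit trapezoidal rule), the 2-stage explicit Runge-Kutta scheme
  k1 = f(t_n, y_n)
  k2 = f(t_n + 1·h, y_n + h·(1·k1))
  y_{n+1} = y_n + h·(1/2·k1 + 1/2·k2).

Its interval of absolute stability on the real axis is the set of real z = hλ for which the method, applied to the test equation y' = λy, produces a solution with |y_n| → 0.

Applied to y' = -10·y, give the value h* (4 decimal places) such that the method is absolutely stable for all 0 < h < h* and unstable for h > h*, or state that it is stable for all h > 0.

Set f=λy, z=hλ:
  order 2, 2-stage ⇒ R(z)=1+z+z^2/2
  (e.g. R(-0.9)=0.50500, |R|=0.50500)

Find x<0 with |R(x)|<1.
x=-0.9: |R|=0.5050
|R(-2.08)|=1.0832 |R(-0.99)|=0.5000 |R(-0.95)|=0.5012
Bisect:
  x_lo=-2.7925 |R|=2.1065  x_hi=-0.3254 |R|=0.7275
  mid=-1.55896 |R|=0.65622 →hi
  mid=-2.17572 |R|=1.19116 →lo
  mid=-1.86734 |R|=0.87614 →hi
  mid=-2.02153 |R|=1.02176 →lo
  mid=-1.94444 |R|=0.94598 →hi
  mid=-1.98298 |R|=0.98313 →hi
  mid=-2.00226 |R|=1.00226 →lo
  ...
  [-2.00015,-2.00000] ⇒ x*=-2.0000
Stable set (-2.0000, 0).

(-2.0000,0); λ=-10 ⇒ h* = 0.2000.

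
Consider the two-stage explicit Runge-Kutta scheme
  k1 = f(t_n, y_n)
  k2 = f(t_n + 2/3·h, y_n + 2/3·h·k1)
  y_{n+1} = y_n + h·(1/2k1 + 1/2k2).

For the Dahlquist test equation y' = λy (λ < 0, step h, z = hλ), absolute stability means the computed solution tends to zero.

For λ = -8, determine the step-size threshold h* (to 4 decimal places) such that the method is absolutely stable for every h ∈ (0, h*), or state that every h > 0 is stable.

(-3.0000,0); λ=-8 ⇒ h* = (3)/8 = 0.3750.

Test eqn y'=λy, z=hλ:
  k1=λy_n ⇒ h·k1=z·y_n;  k2=λ(1+2/3z)y_n ⇒ h·k2=z(1+2/3z)y_n
  y_{n+1}/y_n = 1 + 1/2z + 1/2z(1+2/3z) = 1 + z + 1/3z²
  ⇒ R(z) = 1 + z + 1/3z².

Need |R(x)|<1, x<0.
x=-0.75: |R|=0.4375
R=1: x+1/3x²=0 ⇒ x=−3=-3.0000; min R=1−1/(4·1/3)=0.2500>−1
Confirm numerically:
  x=-2.392: |R|=0.51522 <1
  x=-2.381: |R|=0.50872 <1
  x=-2.102: |R|=0.37080 <1
  x=-1.304: |R|=0.26281 <1
  x=-3.435: |R|=1.49808 >1
  x=-3.371: |R|=1.41688 >1
Interval (-3.0000, 0).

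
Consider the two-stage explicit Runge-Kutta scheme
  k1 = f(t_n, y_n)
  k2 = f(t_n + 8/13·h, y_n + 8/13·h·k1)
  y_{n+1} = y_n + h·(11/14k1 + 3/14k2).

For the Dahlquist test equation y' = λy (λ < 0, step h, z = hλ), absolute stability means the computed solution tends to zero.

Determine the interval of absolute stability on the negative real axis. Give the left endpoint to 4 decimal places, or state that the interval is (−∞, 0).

Test eqn y'=λy, z=hλ:
  k1=λy_n ⇒ h·k1=z·y_n;  k2=λ(1+8/13z)y_n ⇒ h·k2=z(1+8/13z)y_n
  y_{n+1}/y_n = 1 + 11/14z + 3/14z(1+8/13z) = 1 + z + 12/91z²
  Hence R(z) = 1 + z + 12/91z².

Need |R(x)|<1, x<0.
x=-0.46: |R|=0.5679
R=1: x+12/91x²=0 ⇒ x=−91/12=-7.5833; min R=1−1/(4·12/91)=-0.8958>−1
Confirm numerically:
  x=-6.322: |R|=0.05154 <1
  x=-5.616: |R|=0.45695 <1
  x=-5.193: |R|=0.63688 <1
  x=-8.014: |R|=1.45512 >1
  x=-7.655: |R|=1.07234 >1
  x=-7.613: |R|=1.02978 >1
So |R|<1 on (-7.5833, 0).

z∈(-7.5833,0).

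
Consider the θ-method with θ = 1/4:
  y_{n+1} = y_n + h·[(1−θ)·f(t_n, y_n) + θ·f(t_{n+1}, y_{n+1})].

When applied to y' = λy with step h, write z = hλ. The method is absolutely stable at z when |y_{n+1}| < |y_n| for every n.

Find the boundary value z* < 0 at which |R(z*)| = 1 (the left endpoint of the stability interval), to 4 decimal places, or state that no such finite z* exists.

With y'=λy (z=hλ):
  y_{n+1} = y_n + z·[3/4·y_n + 1/4·y_{n+1}] ⇒ (1 − 1/4z)y_{n+1} = (1 + 3/4z)y_n
  so R(z) = (1 + 3/4z)/(1 − 1/4z).

Find x<0 with |R(x)|<1.
x=-1.58: |R|=0.1326
R=−1: 1+3/4x = −1+1/4x ⇒ -1/2x=2 ⇒ x=2/(-1/2)=-4.0000
Confirm numerically:
  x=-2.825: |R|=0.65568 <1
  x=-2.477: |R|=0.52972 <1
  x=-2.322: |R|=0.46916 <1
  x=-4.422: |R|=1.10021 >1
  x=-4.283: |R|=1.06833 >1
  x=-4.163: |R|=1.03994 >1
So |R|<1 on (-4.0000, 0).

left endpoint -4.0000.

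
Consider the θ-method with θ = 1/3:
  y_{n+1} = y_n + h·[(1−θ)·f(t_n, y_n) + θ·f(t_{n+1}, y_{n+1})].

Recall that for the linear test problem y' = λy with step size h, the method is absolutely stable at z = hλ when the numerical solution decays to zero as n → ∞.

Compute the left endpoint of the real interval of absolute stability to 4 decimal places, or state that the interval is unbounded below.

Test eqn y'=λy, z=hλ:
  y_{n+1} = y_n + z·[2/3·y_n + 1/3·y_{n+1}] ⇒ (1 − 1/3z)y_{n+1} = (1 + 2/3z)y_n
  ⇒ R(z) = (1 + 2/3z)/(1 − 1/3z).

Solve |R(x)|<1 on ℝ⁻.
x=-0.68: |R|=0.4457
R=−1: 1+2/3x = −1+1/3x ⇒ -1/3x=2 ⇒ x=2/(-1/3)=-6.0000
Confirm numerically:
  x=-4.834: |R|=0.85116 <1
  x=-3.354: |R|=0.58357 <1
  x=-3.269: |R|=0.56436 <1
  x=-2.976: |R|=0.49398 <1
  x=-6.350: |R|=1.03743 >1
  x=-6.032: |R|=1.00354 >1
Stable set (-6.0000, 0).

left endpoint -6.0000.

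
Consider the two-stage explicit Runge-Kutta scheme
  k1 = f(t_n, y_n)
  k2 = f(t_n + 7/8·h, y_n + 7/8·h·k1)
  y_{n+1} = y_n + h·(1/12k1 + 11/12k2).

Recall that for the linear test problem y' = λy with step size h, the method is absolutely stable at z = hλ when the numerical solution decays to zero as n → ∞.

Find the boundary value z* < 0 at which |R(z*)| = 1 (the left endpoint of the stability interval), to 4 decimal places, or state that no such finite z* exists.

left endpoint -1.2468.

Set f=λy, z=hλ:
  k1=λy_n ⇒ h·k1=z·y_n;  k2=λ(1+7/8z)y_n ⇒ h·k2=z(1+7/8z)y_n
  y_{n+1}/y_n = 1 + 1/12z + 11/12z(1+7/8z) = 1 + z + 77/96z²
  so R(z) = 1 + z + 77/96z².

Find x<0 with |R(x)|<1.
x=-1.74: |R|=1.6884
R=1: x+77/96x²=0 ⇒ x=−96/77=-1.2468; min R=1−1/(4·77/96)=0.6883>−1
Confirm numerically:
  x=-1.042: |R|=0.82887 <1
  x=-0.971: |R|=0.78524 <1
  x=-0.852: |R|=0.73024 <1
  x=-0.575: |R|=0.69019 <1
  x=-1.642: |R|=1.52055 >1
  x=-1.549: |R|=1.37552 >1
  x=-1.472: |R|=1.26594 >1
So |R|<1 on (-1.2468, 0).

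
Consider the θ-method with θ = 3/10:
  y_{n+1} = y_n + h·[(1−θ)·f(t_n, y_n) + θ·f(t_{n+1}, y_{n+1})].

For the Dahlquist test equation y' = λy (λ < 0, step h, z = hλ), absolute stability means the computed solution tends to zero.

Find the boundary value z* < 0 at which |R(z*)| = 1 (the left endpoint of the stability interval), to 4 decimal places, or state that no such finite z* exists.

left endpoint -5.0000.

Set f=λy, z=hλ:
  y_{n+1} = y_n + z·[7/10·y_n + 3/10·y_{n+1}] ⇒ (1 − 3/10z)y_{n+1} = (1 + 7/10z)y_n
  R(z) = (1 + 7/10z)/(1 − 3/10z).

Need |R(x)|<1, x<0.
x=-0.81: |R|=0.3484
R=−1: 1+7/10x = −1+3/10x ⇒ -2/5x=2 ⇒ x=2/(-2/5)=-5.0000
Confirm numerically:
  x=-4.308: |R|=0.87925 <1
  x=-2.214: |R|=0.33037 <1
  x=-2.106: |R|=0.29060 <1
  x=-5.420: |R|=1.06398 >1
  x=-5.297: |R|=1.04588 >1
Stable set (-5.0000, 0).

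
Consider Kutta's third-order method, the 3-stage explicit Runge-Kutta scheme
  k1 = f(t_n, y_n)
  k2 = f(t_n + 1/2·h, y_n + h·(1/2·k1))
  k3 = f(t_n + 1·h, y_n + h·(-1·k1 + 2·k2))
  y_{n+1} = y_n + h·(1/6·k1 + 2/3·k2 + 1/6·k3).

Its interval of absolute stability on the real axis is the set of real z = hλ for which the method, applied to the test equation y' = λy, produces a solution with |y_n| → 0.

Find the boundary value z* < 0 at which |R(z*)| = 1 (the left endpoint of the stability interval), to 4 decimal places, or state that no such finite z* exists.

left endpoint -2.5127.

Set f=λy, z=hλ:
  order 3, 3-stage ⇒ R(z)=1+z+z^2/2+z^3/6
  (e.g. R(-1.02)=0.32333, |R|=0.32333)

Find x<0 with |R(x)|<1.
x=-1.02: |R|=0.3233
|R(-2.59)|=1.1316 |R(-2.04)|=0.3741 |R(-1.8)|=0.1520
Bisect:
  x_lo=-2.9299 |R|=1.8297  x_hi=-0.1465 |R|=0.8637
  mid=-1.53820 |R|=0.03825 →hi
  mid=-2.23407 |R|=0.59693 →hi
  mid=-2.58200 |R|=1.11756 →lo
  mid=-2.40804 |R|=0.83594 →hi
  mid=-2.49502 |R|=0.97109 →hi
  mid=-2.53851 |R|=1.04287 →lo
  mid=-2.51677 |R|=1.00662 →lo
  mid=-2.50589 |R|=0.98877 →hi
  mid=-2.51133 |R|=0.99767 →hi
  mid=-2.51405 |R|=1.00214 →lo
  ...
  [-2.51286,-2.51269] ⇒ x*=-2.5127
So |R|<1 on (-2.5127, 0).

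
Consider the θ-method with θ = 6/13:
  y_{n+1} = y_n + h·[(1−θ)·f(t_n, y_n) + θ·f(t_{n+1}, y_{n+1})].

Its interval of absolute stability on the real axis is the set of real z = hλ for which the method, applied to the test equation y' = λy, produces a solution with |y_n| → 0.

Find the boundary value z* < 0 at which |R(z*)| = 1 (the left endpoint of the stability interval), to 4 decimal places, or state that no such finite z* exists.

Test eqn y'=λy, z=hλ:
  y_{n+1} = y_n + z·[7/13·y_n + 6/13·y_{n+1}] ⇒ (1 − 6/13z)y_{n+1} = (1 + 7/13z)y_n
  ⇒ R(z) = (1 + 7/13z)/(1 − 6/13z).

Solve |R(x)|<1 on ℝ⁻.
x=-1.3: |R|=0.1875
R=−1: 1+7/13x = −1+6/13x ⇒ -1/13x=2 ⇒ x=2/(-1/13)=-26.0000
Confirm numerically:
  x=-24.746: |R|=0.99223 <1
  x=-24.546: |R|=0.99093 <1
  x=-12.316: |R|=0.84252 <1
  x=-26.571: |R|=1.00331 >1
  x=-26.515: |R|=1.00299 >1
  x=-26.340: |R|=1.00199 >1
So |R|<1 on (-26.0000, 0).

left endpoint -26.0000.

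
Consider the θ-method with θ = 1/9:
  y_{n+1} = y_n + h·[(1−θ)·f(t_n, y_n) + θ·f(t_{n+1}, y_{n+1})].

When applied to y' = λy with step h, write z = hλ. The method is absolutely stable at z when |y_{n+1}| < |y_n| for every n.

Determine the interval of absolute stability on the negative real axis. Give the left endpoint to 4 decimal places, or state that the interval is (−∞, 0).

z∈(-2.5714,0).

With y'=λy (z=hλ):
  y_{n+1} = y_n + z·[8/9·y_n + 1/9·y_{n+1}] ⇒ (1 − 1/9z)y_{n+1} = (1 + 8/9z)y_n
  ⇒ R(z) = (1 + 8/9z)/(1 − 1/9z).

Find x<0 with |R(x)|<1.
x=-0.52: |R|=0.5084
R=−1: 1+8/9x = −1+1/9x ⇒ -7/9x=2 ⇒ x=2/(-7/9)=-2.5714
Confirm numerically:
  x=-2.520: |R|=0.96875 <1
  x=-2.077: |R|=0.68755 <1
  x=-1.905: |R|=0.57221 <1
  x=-3.154: |R|=1.33553 >1
  x=-2.899: |R|=1.19271 >1
Interval (-2.5714, 0).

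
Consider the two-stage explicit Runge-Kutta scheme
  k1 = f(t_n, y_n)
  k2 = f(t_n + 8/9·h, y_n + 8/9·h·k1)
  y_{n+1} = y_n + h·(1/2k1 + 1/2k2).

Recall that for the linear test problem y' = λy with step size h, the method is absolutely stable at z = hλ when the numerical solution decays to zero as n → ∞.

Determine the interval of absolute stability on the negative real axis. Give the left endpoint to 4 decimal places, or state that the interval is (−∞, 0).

Set f=λy, z=hλ:
  k1=λy_n ⇒ h·k1=z·y_n;  k2=λ(1+8/9z)y_n ⇒ h·k2=z(1+8/9z)y_n
  y_{n+1}/y_n = 1 + 1/2z + 1/2z(1+8/9z) = 1 + z + 4/9z²
  Hence R(z) = 1 + z + 4/9z².

Boundary: |R(x)|=1, x<0.
x=-1.64: |R|=0.5554
R=1: x+4/9x²=0 ⇒ x=−9/4=-2.2500; min R=1−1/(4·4/9)=0.4375>−1
Confirm numerically:
  x=-1.827: |R|=0.65652 <1
  x=-1.774: |R|=0.62470 <1
  x=-1.589: |R|=0.53319 <1
  x=-1.469: |R|=0.49009 <1
  x=-2.712: |R|=1.55686 >1
  x=-2.363: |R|=1.11868 >1
  x=-2.284: |R|=1.03451 >1
Stable set (-2.2500, 0).

(-2.2500, 0).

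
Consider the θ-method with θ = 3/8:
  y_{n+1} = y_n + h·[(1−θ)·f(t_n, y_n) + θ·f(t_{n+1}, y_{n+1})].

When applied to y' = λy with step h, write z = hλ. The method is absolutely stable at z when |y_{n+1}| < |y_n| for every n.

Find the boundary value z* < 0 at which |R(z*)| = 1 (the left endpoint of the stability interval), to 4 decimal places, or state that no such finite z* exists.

left endpoint -8.0000.

With y'=λy (z=hλ):
  y_{n+1} = y_n + z·[5/8·y_n + 3/8·y_{n+1}] ⇒ (1 − 3/8z)y_{n+1} = (1 + 5/8z)y_n
  R(z) = (1 + 5/8z)/(1 − 3/8z).

Find x<0 with |R(x)|<1.
x=-0.93: |R|=0.3105
R=−1: 1+5/8x = −1+3/8x ⇒ -1/4x=2 ⇒ x=2/(-1/4)=-8.0000
Confirm numerically:
  x=-6.900: |R|=0.92334 <1
  x=-4.120: |R|=0.61886 <1
  x=-3.979: |R|=0.59663 <1
  x=-3.769: |R|=0.56171 <1
  x=-8.530: |R|=1.03156 >1
  x=-8.302: |R|=1.01836 >1
Stable set (-8.0000, 0).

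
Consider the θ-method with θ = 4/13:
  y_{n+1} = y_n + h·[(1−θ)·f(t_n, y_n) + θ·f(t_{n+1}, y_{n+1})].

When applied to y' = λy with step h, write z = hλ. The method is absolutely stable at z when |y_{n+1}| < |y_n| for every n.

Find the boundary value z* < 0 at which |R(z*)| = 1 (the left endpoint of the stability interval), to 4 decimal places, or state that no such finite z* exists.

Set f=λy, z=hλ:
  y_{n+1} = y_n + z·[9/13·y_n + 4/13·y_{n+1}] ⇒ (1 − 4/13z)y_{n+1} = (1 + 9/13z)y_n
  so R(z) = (1 + 9/13z)/(1 − 4/13z).

Boundary: |R(x)|=1, x<0.
x=-0.73: |R|=0.4039
R=−1: 1+9/13x = −1+4/13x ⇒ -5/13x=2 ⇒ x=2/(-5/13)=-5.2000
Confirm numerically:
  x=-5.112: |R|=0.98685 <1
  x=-4.386: |R|=0.86675 <1
  x=-3.401: |R|=0.66189 <1
  x=-2.268: |R|=0.33581 <1
  x=-5.799: |R|=1.08274 >1
  x=-5.633: |R|=1.06093 >1
  x=-5.493: |R|=1.04189 >1
Interval (-5.2000, 0).

left endpoint -5.2000.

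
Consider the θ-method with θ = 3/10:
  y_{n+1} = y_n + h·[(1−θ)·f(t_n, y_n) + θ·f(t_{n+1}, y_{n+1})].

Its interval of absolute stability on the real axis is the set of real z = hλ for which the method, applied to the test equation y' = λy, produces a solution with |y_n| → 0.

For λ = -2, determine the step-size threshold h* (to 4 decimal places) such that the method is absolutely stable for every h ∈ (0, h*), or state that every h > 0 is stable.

Test eqn y'=λy, z=hλ:
  y_{n+1} = y_n + z·[7/10·y_n + 3/10·y_{n+1}] ⇒ (1 − 3/10z)y_{n+1} = (1 + 7/10z)y_n
  so R(z) = (1 + 7/10z)/(1 − 3/10z).

Find x<0 with |R(x)|<1.
x=-1.64: |R|=0.0992
R=−1: 1+7/10x = −1+3/10x ⇒ -2/5x=2 ⇒ x=2/(-2/5)=-5.0000
Confirm numerically:
  x=-4.771: |R|=0.96232 <1
  x=-4.701: |R|=0.95038 <1
  x=-3.219: |R|=0.63758 <1
  x=-5.378: |R|=1.05786 >1
  x=-5.125: |R|=1.01970 >1
  x=-5.098: |R|=1.01550 >1
So |R|<1 on (-5.0000, 0).

(-5.0000,0); λ=-2 ⇒ h* = (5)/2 = 2.5000.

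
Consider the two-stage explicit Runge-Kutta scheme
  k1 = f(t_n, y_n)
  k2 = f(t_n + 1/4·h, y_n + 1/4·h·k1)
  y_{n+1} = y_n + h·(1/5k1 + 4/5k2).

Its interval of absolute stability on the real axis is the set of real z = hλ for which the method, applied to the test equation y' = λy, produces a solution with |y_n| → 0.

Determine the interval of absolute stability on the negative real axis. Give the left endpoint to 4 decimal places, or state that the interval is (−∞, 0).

With y'=λy (z=hλ):
  k1=λy_n ⇒ h·k1=z·y_n;  k2=λ(1+1/4z)y_n ⇒ h·k2=z(1+1/4z)y_n
  y_{n+1}/y_n = 1 + 1/5z + 4/5z(1+1/4z) = 1 + z + 1/5z²
  R(z) = 1 + z + 1/5z².

Solve |R(x)|<1 on ℝ⁻.
x=-0.91: |R|=0.2556
R=1: x+1/5x²=0 ⇒ x=−5=-5.0000; min R=1−1/(4·1/5)=-0.2500>−1
Confirm numerically:
  x=-3.011: |R|=0.19778 <1
  x=-2.233: |R|=0.23574 <1
  x=-2.169: |R|=0.22809 <1
  x=-5.213: |R|=1.22207 >1
  x=-5.157: |R|=1.16193 >1
So |R|<1 on (-5.0000, 0).

z∈(-5.0000,0).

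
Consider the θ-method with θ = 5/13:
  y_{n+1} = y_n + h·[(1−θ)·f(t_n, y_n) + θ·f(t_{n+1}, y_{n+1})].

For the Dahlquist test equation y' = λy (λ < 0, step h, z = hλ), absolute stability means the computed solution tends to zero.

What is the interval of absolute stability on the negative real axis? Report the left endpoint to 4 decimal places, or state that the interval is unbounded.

On y'=λy, z=hλ:
  y_{n+1} = y_n + z·[8/13·y_n + 5/13·y_{n+1}] ⇒ (1 − 5/13z)y_{n+1} = (1 + 8/13z)y_n
  R(z) = (1 + 8/13z)/(1 − 5/13z).

Find x<0 with |R(x)|<1.
x=-0.54: |R|=0.5529
R=−1: 1+8/13x = −1+5/13x ⇒ -3/13x=2 ⇒ x=2/(-3/13)=-8.6667
Confirm numerically:
  x=-7.243: |R|=0.91322 <1
  x=-6.873: |R|=0.88639 <1
  x=-4.460: |R|=0.64249 <1
  x=-3.992: |R|=0.57451 <1
  x=-9.218: |R|=1.02799 >1
  x=-9.165: |R|=1.02541 >1
  x=-8.890: |R|=1.01166 >1
So |R|<1 on (-8.6667, 0).

z∈(-8.6667,0).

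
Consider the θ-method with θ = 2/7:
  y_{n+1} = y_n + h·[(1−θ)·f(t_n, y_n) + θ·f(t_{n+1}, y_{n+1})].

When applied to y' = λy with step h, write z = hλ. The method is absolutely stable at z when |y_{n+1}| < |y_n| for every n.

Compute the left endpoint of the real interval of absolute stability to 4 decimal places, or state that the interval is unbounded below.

With y'=λy (z=hλ):
  y_{n+1} = y_n + z·[5/7·y_n + 2/7·y_{n+1}] ⇒ (1 − 2/7z)y_{n+1} = (1 + 5/7z)y_n
  so R(z) = (1 + 5/7z)/(1 − 2/7z).

Need |R(x)|<1, x<0.
x=-1.19: |R|=0.1119
R=−1: 1+5/7x = −1+2/7x ⇒ -3/7x=2 ⇒ x=2/(-3/7)=-4.6667
Confirm numerically:
  x=-3.572: |R|=0.76782 <1
  x=-2.609: |R|=0.49476 <1
  x=-2.582: |R|=0.48586 <1
  x=-1.968: |R|=0.25969 <1
  x=-4.933: |R|=1.04737 >1
  x=-4.777: |R|=1.02000 >1
Stable set (-4.6667, 0).

z* = -4.6667.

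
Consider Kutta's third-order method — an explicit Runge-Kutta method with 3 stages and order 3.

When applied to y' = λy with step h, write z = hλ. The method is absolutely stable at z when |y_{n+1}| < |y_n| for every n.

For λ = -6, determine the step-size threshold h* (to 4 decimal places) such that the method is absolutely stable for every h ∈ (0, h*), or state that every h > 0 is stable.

(-2.5127,0); λ=-6 ⇒ h* = 0.4188.

On y'=λy, z=hλ:
  order 3, 3-stage ⇒ R(z)=1+z+z^2/2+z^3/6
  (e.g. R(-1.77)=-0.12776, |R|=0.12776)

Boundary: |R(x)|=1, x<0.
x=-1.77: |R|=0.1278
|R(-2.56)|=1.0794 |R(-1.07)|=0.2983 |R(-0.71)|=0.4824
Bisect:
  x_lo=-2.9088 |R|=1.7803  x_hi=-0.1691 |R|=0.8444
  mid=-1.53899 |R|=0.03774 →hi
  mid=-2.22391 |R|=0.58419 →hi
  mid=-2.56638 |R|=1.09038 →lo
  mid=-2.39515 |R|=0.81683 →hi
  mid=-2.48076 |R|=0.94818 →hi
  mid=-2.52357 |R|=1.01789 →lo
  mid=-2.50217 |R|=0.98269 →hi
  mid=-2.51287 |R|=1.00020 →lo
  mid=-2.50752 |R|=0.99143 →hi
  ...
  [-2.51287,-2.51270] ⇒ x*=-2.5127
Stable set (-2.5127, 0).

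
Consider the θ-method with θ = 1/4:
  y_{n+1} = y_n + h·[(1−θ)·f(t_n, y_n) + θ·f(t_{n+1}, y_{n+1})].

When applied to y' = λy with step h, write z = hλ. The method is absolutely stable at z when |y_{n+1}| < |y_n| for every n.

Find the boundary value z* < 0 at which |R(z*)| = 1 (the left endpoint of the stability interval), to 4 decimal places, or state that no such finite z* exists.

left endpoint -4.0000.

Test eqn y'=λy, z=hλ:
  y_{n+1} = y_n + z·[3/4·y_n + 1/4·y_{n+1}] ⇒ (1 − 1/4z)y_{n+1} = (1 + 3/4z)y_n
  Hence R(z) = (1 + 3/4z)/(1 − 1/4z).

Need |R(x)|<1, x<0.
x=-0.42: |R|=0.6199
R=−1: 1+3/4x = −1+1/4x ⇒ -1/2x=2 ⇒ x=2/(-1/2)=-4.0000
Confirm numerically:
  x=-3.644: |R|=0.90686 <1
  x=-3.601: |R|=0.89501 <1
  x=-2.671: |R|=0.60156 <1
  x=-2.662: |R|=0.59832 <1
  x=-4.517: |R|=1.12140 >1
  x=-4.237: |R|=1.05755 >1
  x=-4.112: |R|=1.02761 >1
Interval (-4.0000, 0).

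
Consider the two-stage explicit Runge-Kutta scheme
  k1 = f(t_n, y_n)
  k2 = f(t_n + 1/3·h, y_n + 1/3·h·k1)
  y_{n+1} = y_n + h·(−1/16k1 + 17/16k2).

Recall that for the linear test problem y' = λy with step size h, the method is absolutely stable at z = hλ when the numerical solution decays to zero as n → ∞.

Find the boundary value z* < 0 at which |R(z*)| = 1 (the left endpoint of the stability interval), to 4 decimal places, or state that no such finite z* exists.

On y'=λy, z=hλ:
  k1=λy_n ⇒ h·k1=z·y_n;  k2=λ(1+1/3z)y_n ⇒ h·k2=z(1+1/3z)y_n
  y_{n+1}/y_n = 1 − 1/16z + 17/16z(1+1/3z) = 1 + z + 17/48z²
  Hence R(z) = 1 + z + 17/48z².

Boundary: |R(x)|=1, x<0.
x=-0.43: |R|=0.6355
R=1: x+17/48x²=0 ⇒ x=−48/17=-2.8235; min R=1−1/(4·17/48)=0.2941>−1
Confirm numerically:
  x=-2.772: |R|=0.94941 <1
  x=-2.748: |R|=0.92649 <1
  x=-2.310: |R|=0.57987 <1
  x=-1.169: |R|=0.31499 <1
  x=-3.183: |R|=1.40524 >1
  x=-2.844: |R|=1.02062 >1
So |R|<1 on (-2.8235, 0).

left endpoint -2.8235.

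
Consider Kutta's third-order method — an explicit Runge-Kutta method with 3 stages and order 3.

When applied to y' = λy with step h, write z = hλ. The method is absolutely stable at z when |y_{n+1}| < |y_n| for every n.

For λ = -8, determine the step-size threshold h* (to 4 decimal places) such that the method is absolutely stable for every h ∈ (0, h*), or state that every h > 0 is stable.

Set f=λy, z=hλ:
  order 3, 3-stage ⇒ R(z)=1+z+z^2/2+z^3/6
  (e.g. R(-0.46)=0.62958, |R|=0.62958)

Need |R(x)|<1, x<0.
x=-0.46: |R|=0.6296
|R(-2.84)|=1.6249 |R(-2.72)|=1.3747 |R(-1.6)|=0.0027
Bisect:
  x_lo=-2.9422 |R|=1.8588  x_hi=-0.1184 |R|=0.8883
  mid=-1.53031 |R|=0.04332 →hi
  mid=-2.23626 |R|=0.59970 →hi
  mid=-2.58923 |R|=1.13026 →lo
  mid=-2.41274 |R|=0.84298 →hi
  mid=-2.50099 |R|=0.98077 →hi
  mid=-2.54511 |R|=1.05401 →lo
  mid=-2.52305 |R|=1.01702 →lo
  mid=-2.51202 |R|=0.99880 →hi
  ...
  [-2.51288,-2.51271] ⇒ x*=-2.5127
So |R|<1 on (-2.5127, 0).

(-2.5127,0); λ=-8 ⇒ h* = 0.3141.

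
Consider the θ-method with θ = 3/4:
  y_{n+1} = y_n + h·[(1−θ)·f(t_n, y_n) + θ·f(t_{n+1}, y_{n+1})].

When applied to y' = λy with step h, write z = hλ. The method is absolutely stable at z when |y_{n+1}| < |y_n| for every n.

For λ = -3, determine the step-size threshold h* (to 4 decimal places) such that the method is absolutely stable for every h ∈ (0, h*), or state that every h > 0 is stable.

(−∞, 0) — no finite endpoint. Any h>0 works for λ=-3.

With y'=λy (z=hλ):
  y_{n+1} = y_n + z·[1/4·y_n + 3/4·y_{n+1}] ⇒ (1 − 3/4z)y_{n+1} = (1 + 1/4z)y_n
  ⇒ R(z) = (1 + 1/4z)/(1 − 3/4z).

Need |R(x)|<1, x<0.
x=-0.7: |R|=0.5410
x=-2: |R|=0.2000
x=-10: |R|=0.1765
x=-100: |R|=0.3158
θ=3/4≥1/2 ⇒ |1+1/4x|<|1−3/4x| ∀x<0 ⇒ interval (−∞,0).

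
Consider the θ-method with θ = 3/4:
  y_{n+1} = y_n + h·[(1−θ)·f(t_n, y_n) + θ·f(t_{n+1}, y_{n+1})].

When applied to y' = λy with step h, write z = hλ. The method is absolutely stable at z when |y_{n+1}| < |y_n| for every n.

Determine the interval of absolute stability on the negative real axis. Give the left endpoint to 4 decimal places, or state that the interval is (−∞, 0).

(−∞, 0) — no finite endpoint.

Test eqn y'=λy, z=hλ:
  y_{n+1} = y_n + z·[1/4·y_n + 3/4·y_{n+1}] ⇒ (1 − 3/4z)y_{n+1} = (1 + 1/4z)y_n
  Hence R(z) = (1 + 1/4z)/(1 − 3/4z).

Boundary: |R(x)|=1, x<0.
x=-1.26: |R|=0.3522
x=-2: |R|=0.2000
x=-10: |R|=0.1765
x=-100: |R|=0.3158
θ=3/4≥1/2 ⇒ |1+1/4x|<|1−3/4x| ∀x<0 ⇒ unbounded interval.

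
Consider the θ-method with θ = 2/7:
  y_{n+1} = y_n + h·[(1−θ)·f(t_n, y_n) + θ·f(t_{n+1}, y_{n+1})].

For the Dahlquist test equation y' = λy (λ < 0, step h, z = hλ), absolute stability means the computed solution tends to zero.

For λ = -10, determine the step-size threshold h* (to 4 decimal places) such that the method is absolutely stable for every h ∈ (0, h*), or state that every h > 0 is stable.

(-4.6667,0); λ=-10 ⇒ h* = (14/3)/10 = 0.4667.

Test eqn y'=λy, z=hλ:
  y_{n+1} = y_n + z·[5/7·y_n + 2/7·y_{n+1}] ⇒ (1 − 2/7z)y_{n+1} = (1 + 5/7z)y_n
  R(z) = (1 + 5/7z)/(1 − 2/7z).

Find x<0 with |R(x)|<1.
x=-1.54: |R|=0.0694
R=−1: 1+5/7x = −1+2/7x ⇒ -3/7x=2 ⇒ x=2/(-3/7)=-4.6667
Confirm numerically:
  x=-2.514: |R|=0.46309 <1
  x=-2.043: |R|=0.29001 <1
  x=-1.928: |R|=0.24318 <1
  x=-4.986: |R|=1.05645 >1
  x=-4.839: |R|=1.03100 >1
  x=-4.700: |R|=1.00610 >1
Stable set (-4.6667, 0).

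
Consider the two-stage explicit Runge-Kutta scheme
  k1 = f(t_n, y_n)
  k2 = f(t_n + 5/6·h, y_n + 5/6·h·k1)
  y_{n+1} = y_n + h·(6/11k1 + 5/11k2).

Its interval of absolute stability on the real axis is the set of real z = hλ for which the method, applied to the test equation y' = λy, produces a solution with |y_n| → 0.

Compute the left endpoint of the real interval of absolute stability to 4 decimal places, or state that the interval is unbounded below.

z* = -2.6400.

On y'=λy, z=hλ:
  k1=λy_n ⇒ h·k1=z·y_n;  k2=λ(1+5/6z)y_n ⇒ h·k2=z(1+5/6z)y_n
  y_{n+1}/y_n = 1 + 6/11z + 5/11z(1+5/6z) = 1 + z + 25/66z²
  R(z) = 1 + z + 25/66z².

Find x<0 with |R(x)|<1.
x=-0.43: |R|=0.6400
R=1: x+25/66x²=0 ⇒ x=−66/25=-2.6400; min R=1−1/(4·25/66)=0.3400>−1
Confirm numerically:
  x=-2.485: |R|=0.85410 <1
  x=-1.506: |R|=0.35310 <1
  x=-1.338: |R|=0.34012 <1
  x=-1.335: |R|=0.34009 <1
  x=-3.160: |R|=1.62242 >1
  x=-3.095: |R|=1.53342 >1
  x=-3.060: |R|=1.48682 >1
Interval (-2.6400, 0).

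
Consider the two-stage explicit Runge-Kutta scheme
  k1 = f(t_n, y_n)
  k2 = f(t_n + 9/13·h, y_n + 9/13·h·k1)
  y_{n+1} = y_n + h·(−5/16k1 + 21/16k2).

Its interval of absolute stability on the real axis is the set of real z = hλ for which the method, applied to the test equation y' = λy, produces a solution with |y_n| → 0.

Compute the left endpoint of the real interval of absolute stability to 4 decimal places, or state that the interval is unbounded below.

On y'=λy, z=hλ:
  k1=λy_n ⇒ h·k1=z·y_n;  k2=λ(1+9/13z)y_n ⇒ h·k2=z(1+9/13z)y_n
  y_{n+1}/y_n = 1 − 5/16z + 21/16z(1+9/13z) = 1 + z + 189/208z²
  Hence R(z) = 1 + z + 189/208z².

Find x<0 with |R(x)|<1.
x=-1.2: |R|=1.1085
R=1: x+189/208x²=0 ⇒ x=−208/189=-1.1005; min R=1−1/(4·189/208)=0.7249>−1
Confirm numerically:
  x=-1.076: |R|=0.97602 <1
  x=-0.819: |R|=0.79049 <1
  x=-0.626: |R|=0.73008 <1
  x=-1.656: |R|=1.83583 >1
  x=-1.259: |R|=1.18129 >1
  x=-1.223: |R|=1.13610 >1
So |R|<1 on (-1.1005, 0).

left endpoint -1.1005.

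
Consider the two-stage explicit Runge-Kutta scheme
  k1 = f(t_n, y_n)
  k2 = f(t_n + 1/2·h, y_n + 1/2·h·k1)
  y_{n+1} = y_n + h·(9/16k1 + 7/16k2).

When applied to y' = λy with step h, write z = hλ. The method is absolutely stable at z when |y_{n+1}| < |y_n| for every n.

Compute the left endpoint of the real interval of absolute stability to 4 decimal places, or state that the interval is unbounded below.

Set f=λy, z=hλ:
  k1=λy_n ⇒ h·k1=z·y_n;  k2=λ(1+1/2z)y_n ⇒ h·k2=z(1+1/2z)y_n
  y_{n+1}/y_n = 1 + 9/16z + 7/16z(1+1/2z) = 1 + z + 7/32z²
  R(z) = 1 + z + 7/32z².

Find x<0 with |R(x)|<1.
x=-1.76: |R|=0.0824
R=1: x+7/32x²=0 ⇒ x=−32/7=-4.5714; min R=1−1/(4·7/32)=-0.1429>−1
Confirm numerically:
  x=-3.996: |R|=0.49700 <1
  x=-3.981: |R|=0.48583 <1
  x=-2.353: |R|=0.14187 <1
  x=-2.249: |R|=0.14256 <1
  x=-4.924: |R|=1.37976 >1
  x=-4.852: |R|=1.29779 >1
Interval (-4.5714, 0).

left endpoint -4.5714.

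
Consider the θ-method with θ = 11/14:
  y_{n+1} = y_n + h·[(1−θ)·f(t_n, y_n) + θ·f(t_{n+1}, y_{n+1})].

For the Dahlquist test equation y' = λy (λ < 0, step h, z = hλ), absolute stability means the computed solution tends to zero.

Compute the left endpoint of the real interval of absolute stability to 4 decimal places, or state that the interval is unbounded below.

unbounded; (−∞, 0).

With y'=λy (z=hλ):
  y_{n+1} = y_n + z·[3/14·y_n + 11/14·y_{n+1}] ⇒ (1 − 11/14z)y_{n+1} = (1 + 3/14z)y_n
  Hence R(z) = (1 + 3/14z)/(1 − 11/14z).

Find x<0 with |R(x)|<1.
x=-1.44: |R|=0.3244
x=-2: |R|=0.2222
x=-10: |R|=0.1290
x=-100: |R|=0.2567
θ=11/14≥1/2 ⇒ |1+3/14x|<|1−11/14x| ∀x<0 ⇒ stable on all of ℝ⁻.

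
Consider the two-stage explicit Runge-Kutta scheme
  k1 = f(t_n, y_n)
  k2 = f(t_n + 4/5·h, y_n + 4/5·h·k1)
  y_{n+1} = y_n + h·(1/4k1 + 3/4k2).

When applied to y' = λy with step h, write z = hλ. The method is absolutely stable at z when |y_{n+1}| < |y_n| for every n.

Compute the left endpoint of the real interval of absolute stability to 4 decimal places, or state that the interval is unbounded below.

z* = -1.6667.

On y'=λy, z=hλ:
  k1=λy_n ⇒ h·k1=z·y_n;  k2=λ(1+4/5z)y_n ⇒ h·k2=z(1+4/5z)y_n
  y_{n+1}/y_n = 1 + 1/4z + 3/4z(1+4/5z) = 1 + z + 3/5z²
  Hence R(z) = 1 + z + 3/5z².

Find x<0 with |R(x)|<1.
x=-0.94: |R|=0.5902
R=1: x+3/5x²=0 ⇒ x=−5/3=-1.6667; min R=1−1/(4·3/5)=0.5833>−1
Confirm numerically:
  x=-1.536: |R|=0.87958 <1
  x=-1.502: |R|=0.85160 <1
  x=-1.482: |R|=0.83579 <1
  x=-0.820: |R|=0.58344 <1
  x=-2.261: |R|=1.80627 >1
  x=-2.048: |R|=1.46858 >1
Interval (-1.6667, 0).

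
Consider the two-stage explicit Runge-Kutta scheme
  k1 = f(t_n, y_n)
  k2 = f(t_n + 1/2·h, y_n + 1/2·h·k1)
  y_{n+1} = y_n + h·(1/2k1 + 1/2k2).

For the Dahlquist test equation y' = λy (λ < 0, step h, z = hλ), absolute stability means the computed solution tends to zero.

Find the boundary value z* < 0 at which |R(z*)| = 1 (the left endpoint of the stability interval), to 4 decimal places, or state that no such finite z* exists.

z* = -4.0000.

Test eqn y'=λy, z=hλ:
  k1=λy_n ⇒ h·k1=z·y_n;  k2=λ(1+1/2z)y_n ⇒ h·k2=z(1+1/2z)y_n
  y_{n+1}/y_n = 1 + 1/2z + 1/2z(1+1/2z) = 1 + z + 1/4z²
  ⇒ R(z) = 1 + z + 1/4z².

Solve |R(x)|<1 on ℝ⁻.
x=-0.43: |R|=0.6162
R=1: x+1/4x²=0 ⇒ x=−4=-4.0000; min R=1−1/(4·1/4)=0.0000>−1
Confirm numerically:
  x=-3.841: |R|=0.84732 <1
  x=-3.080: |R|=0.29160 <1
  x=-2.753: |R|=0.14175 <1
  x=-1.625: |R|=0.03516 <1
  x=-4.470: |R|=1.52522 >1
  x=-4.146: |R|=1.15133 >1
So |R|<1 on (-4.0000, 0).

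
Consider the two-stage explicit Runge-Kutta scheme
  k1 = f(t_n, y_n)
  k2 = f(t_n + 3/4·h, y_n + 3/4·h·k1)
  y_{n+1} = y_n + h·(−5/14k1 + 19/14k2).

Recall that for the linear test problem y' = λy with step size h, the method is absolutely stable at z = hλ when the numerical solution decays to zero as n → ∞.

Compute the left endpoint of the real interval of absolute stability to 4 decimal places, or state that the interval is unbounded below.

Set f=λy, z=hλ:
  k1=λy_n ⇒ h·k1=z·y_n;  k2=λ(1+3/4z)y_n ⇒ h·k2=z(1+3/4z)y_n
  y_{n+1}/y_n = 1 − 5/14z + 19/14z(1+3/4z) = 1 + z + 57/56z²
  so R(z) = 1 + z + 57/56z².

Boundary: |R(x)|=1, x<0.
x=-1.53: |R|=1.8527
R=1: x+57/56x²=0 ⇒ x=−56/57=-0.9825; min R=1−1/(4·57/56)=0.7544>−1
Confirm numerically:
  x=-0.953: |R|=0.97143 <1
  x=-0.797: |R|=0.84955 <1
  x=-0.791: |R|=0.84585 <1
  x=-1.397: |R|=1.58946 >1
  x=-1.389: |R|=1.57477 >1
Interval (-0.9825, 0).

z* = -0.9825.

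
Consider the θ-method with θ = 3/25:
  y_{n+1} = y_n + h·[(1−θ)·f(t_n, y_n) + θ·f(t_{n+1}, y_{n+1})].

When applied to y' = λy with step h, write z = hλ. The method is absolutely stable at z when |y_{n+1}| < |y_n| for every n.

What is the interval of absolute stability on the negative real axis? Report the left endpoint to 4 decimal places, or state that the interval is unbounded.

z∈(-2.6316,0).

With y'=λy (z=hλ):
  y_{n+1} = y_n + z·[22/25·y_n + 3/25·y_{n+1}] ⇒ (1 − 3/25z)y_{n+1} = (1 + 22/25z)y_n
  Hence R(z) = (1 + 22/25z)/(1 − 3/25z).

Solve |R(x)|<1 on ℝ⁻.
x=-1.03: |R|=0.0833
R=−1: 1+22/25x = −1+3/25x ⇒ -19/25x=2 ⇒ x=2/(-19/25)=-2.6316
Confirm numerically:
  x=-2.243: |R|=0.76731 <1
  x=-1.865: |R|=0.52394 <1
  x=-1.383: |R|=0.18615 <1
  x=-3.208: |R|=1.31631 >1
  x=-2.984: |R|=1.19722 >1
Interval (-2.6316, 0).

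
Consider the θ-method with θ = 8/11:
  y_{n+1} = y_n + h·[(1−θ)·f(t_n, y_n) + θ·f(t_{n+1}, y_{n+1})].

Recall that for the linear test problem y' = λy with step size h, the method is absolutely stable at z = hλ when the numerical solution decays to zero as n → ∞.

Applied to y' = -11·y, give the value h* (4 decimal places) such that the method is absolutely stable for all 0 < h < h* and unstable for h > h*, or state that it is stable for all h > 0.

unbounded; (−∞, 0). Any h>0 works for λ=-11.

Set f=λy, z=hλ:
  y_{n+1} = y_n + z·[3/11·y_n + 8/11·y_{n+1}] ⇒ (1 − 8/11z)y_{n+1} = (1 + 3/11z)y_n
  R(z) = (1 + 3/11z)/(1 − 8/11z).

Boundary: |R(x)|=1, x<0.
x=-1.62: |R|=0.2563
x=-2: |R|=0.1852
x=-10: |R|=0.2088
x=-100: |R|=0.3564
θ=8/11≥1/2 ⇒ |1+3/11x|<|1−8/11x| ∀x<0 ⇒ interval (−∞,0).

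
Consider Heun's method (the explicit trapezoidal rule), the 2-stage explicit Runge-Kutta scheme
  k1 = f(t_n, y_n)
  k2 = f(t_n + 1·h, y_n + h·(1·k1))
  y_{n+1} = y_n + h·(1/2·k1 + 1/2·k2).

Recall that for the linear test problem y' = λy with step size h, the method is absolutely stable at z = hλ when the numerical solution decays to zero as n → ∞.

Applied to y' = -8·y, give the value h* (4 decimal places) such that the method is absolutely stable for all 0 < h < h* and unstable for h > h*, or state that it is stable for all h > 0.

(-2.0000,0); λ=-8 ⇒ h* = 0.2500.

On y'=λy, z=hλ:
  order 2, 2-stage ⇒ R(z)=1+z+z^2/2
  (e.g. R(-0.72)=0.53920, |R|=0.53920)

Need |R(x)|<1, x<0.
x=-0.72: |R|=0.5392
|R(-1.83)|=0.8445 |R(-1.67)|=0.7244 |R(-0.81)|=0.5181
Bisect:
  x_lo=-2.6061 |R|=1.7898  x_hi=-0.1893 |R|=0.8286
  mid=-1.39772 |R|=0.57909 →hi
  mid=-2.00191 |R|=1.00192 →lo
  mid=-1.69981 |R|=0.74487 →hi
  mid=-1.85086 |R|=0.86199 →hi
  mid=-1.92639 |R|=0.92910 →hi
  mid=-1.96415 |R|=0.96479 →hi
  mid=-1.98303 |R|=0.98318 →hi
  mid=-1.99247 |R|=0.99250 →hi
  mid=-1.99719 |R|=0.99720 →hi
  mid=-1.99955 |R|=0.99955 →hi
  ...
  [-2.00014,-2.00000] ⇒ x*=-2.0000
Interval (-2.0000, 0).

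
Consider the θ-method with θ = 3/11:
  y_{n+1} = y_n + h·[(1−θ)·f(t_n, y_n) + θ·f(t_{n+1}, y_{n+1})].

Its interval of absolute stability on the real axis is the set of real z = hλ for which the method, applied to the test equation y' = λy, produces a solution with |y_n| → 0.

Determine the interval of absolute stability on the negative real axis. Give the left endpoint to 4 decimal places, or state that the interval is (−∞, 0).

On y'=λy, z=hλ:
  y_{n+1} = y_n + z·[8/11·y_n + 3/11·y_{n+1}] ⇒ (1 − 3/11z)y_{n+1} = (1 + 8/11z)y_n
  ⇒ R(z) = (1 + 8/11z)/(1 − 3/11z).

Solve |R(x)|<1 on ℝ⁻.
x=-1.48: |R|=0.0544
R=−1: 1+8/11x = −1+3/11x ⇒ -5/11x=2 ⇒ x=2/(-5/11)=-4.4000
Confirm numerically:
  x=-4.172: |R|=0.95152 <1
  x=-3.050: |R|=0.66501 <1
  x=-2.904: |R|=0.62054 <1
  x=-1.877: |R|=0.24148 <1
  x=-4.590: |R|=1.03835 >1
  x=-4.457: |R|=1.01169 >1
Interval (-4.4000, 0).

(-4.4000, 0).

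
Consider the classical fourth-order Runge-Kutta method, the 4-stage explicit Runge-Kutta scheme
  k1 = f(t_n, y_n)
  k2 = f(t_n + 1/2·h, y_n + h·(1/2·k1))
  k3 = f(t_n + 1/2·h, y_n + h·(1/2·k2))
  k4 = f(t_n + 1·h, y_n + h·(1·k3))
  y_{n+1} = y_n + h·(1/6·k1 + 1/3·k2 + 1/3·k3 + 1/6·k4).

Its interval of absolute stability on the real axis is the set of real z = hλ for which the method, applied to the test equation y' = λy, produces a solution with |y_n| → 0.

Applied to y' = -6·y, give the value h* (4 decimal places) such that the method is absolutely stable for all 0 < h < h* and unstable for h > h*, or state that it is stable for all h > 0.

Set f=λy, z=hλ:
  order 4, 4-stage ⇒ R(z)=1+z+z^2/2+z^3/6+z^4/24
  (e.g. R(-1.65)=0.27140, |R|=0.27140)

Boundary: |R(x)|=1, x<0.
x=-1.65: |R|=0.2714
|R(-2.64)|=0.8021 |R(-2.31)|=0.4901 |R(-1.72)|=0.2758
Bisect:
  x_lo=-3.3015 |R|=2.1012  x_hi=-0.3228 |R|=0.7242
  mid=-1.81215 |R|=0.28731 →hi
  mid=-2.55685 |R|=0.70677 →hi
  mid=-2.92920 |R|=1.23954 →lo
  mid=-2.74302 |R|=0.93812 →hi
  mid=-2.83611 |R|=1.07936 →lo
  mid=-2.78956 |R|=1.00646 →lo
  mid=-2.76629 |R|=0.97173 →hi
  mid=-2.77793 |R|=0.98895 →hi
  mid=-2.78375 |R|=0.99767 →hi
  ...
  [-2.78538,-2.78520] ⇒ x*=-2.7853
Stable set (-2.7853, 0).

(-2.7853,0); λ=-6 ⇒ h* = 0.4642.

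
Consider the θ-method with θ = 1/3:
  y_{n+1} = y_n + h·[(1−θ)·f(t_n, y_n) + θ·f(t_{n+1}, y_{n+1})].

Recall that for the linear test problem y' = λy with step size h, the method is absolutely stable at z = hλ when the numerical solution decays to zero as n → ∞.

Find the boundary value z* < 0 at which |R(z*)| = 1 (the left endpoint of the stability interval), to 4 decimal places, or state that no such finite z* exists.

z* = -6.0000.

Set f=λy, z=hλ:
  y_{n+1} = y_n + z·[2/3·y_n + 1/3·y_{n+1}] ⇒ (1 − 1/3z)y_{n+1} = (1 + 2/3z)y_n
  so R(z) = (1 + 2/3z)/(1 − 1/3z).

Solve |R(x)|<1 on ℝ⁻.
x=-0.52: |R|=0.5568
R=−1: 1+2/3x = −1+1/3x ⇒ -1/3x=2 ⇒ x=2/(-1/3)=-6.0000
Confirm numerically:
  x=-4.136: |R|=0.73879 <1
  x=-3.621: |R|=0.64069 <1
  x=-3.170: |R|=0.54133 <1
  x=-6.480: |R|=1.05063 >1
  x=-6.290: |R|=1.03122 >1
  x=-6.154: |R|=1.01682 >1
Interval (-6.0000, 0).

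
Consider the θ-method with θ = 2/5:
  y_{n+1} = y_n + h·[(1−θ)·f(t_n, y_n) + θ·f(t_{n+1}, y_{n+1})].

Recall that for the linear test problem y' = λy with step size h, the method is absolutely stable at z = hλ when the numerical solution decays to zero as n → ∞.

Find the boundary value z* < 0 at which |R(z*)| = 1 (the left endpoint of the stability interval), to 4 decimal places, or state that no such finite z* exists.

On y'=λy, z=hλ:
  y_{n+1} = y_n + z·[3/5·y_n + 2/5·y_{n+1}] ⇒ (1 − 2/5z)y_{n+1} = (1 + 3/5z)y_n
  R(z) = (1 + 3/5z)/(1 − 2/5z).

Find x<0 with |R(x)|<1.
x=-0.58: |R|=0.5292
R=−1: 1+3/5x = −1+2/5x ⇒ -1/5x=2 ⇒ x=2/(-1/5)=-10.0000
Confirm numerically:
  x=-9.500: |R|=0.97917 <1
  x=-8.794: |R|=0.94661 <1
  x=-8.557: |R|=0.93475 <1
  x=-5.498: |R|=0.71855 <1
  x=-10.562: |R|=1.02151 >1
  x=-10.083: |R|=1.00330 >1
  x=-10.058: |R|=1.00231 >1
So |R|<1 on (-10.0000, 0).

left endpoint -10.0000.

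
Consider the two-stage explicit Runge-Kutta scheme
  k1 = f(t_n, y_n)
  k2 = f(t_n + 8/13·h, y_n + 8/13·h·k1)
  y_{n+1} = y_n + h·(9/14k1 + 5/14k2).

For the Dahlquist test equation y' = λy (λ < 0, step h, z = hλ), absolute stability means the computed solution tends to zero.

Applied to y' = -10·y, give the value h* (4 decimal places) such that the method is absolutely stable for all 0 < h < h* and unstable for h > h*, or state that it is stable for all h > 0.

(-4.5500,0); λ=-10 ⇒ h* = (91/20)/10 = 0.4550.

On y'=λy, z=hλ:
  k1=λy_n ⇒ h·k1=z·y_n;  k2=λ(1+8/13z)y_n ⇒ h·k2=z(1+8/13z)y_n
  y_{n+1}/y_n = 1 + 9/14z + 5/14z(1+8/13z) = 1 + z + 20/91z²
  Hence R(z) = 1 + z + 20/91z².

Find x<0 with |R(x)|<1.
x=-1.2: |R|=0.1165
R=1: x+20/91x²=0 ⇒ x=−91/20=-4.5500; min R=1−1/(4·20/91)=-0.1375>−1
Confirm numerically:
  x=-4.000: |R|=0.51648 <1
  x=-3.697: |R|=0.30691 <1
  x=-2.448: |R|=0.13092 <1
  x=-5.148: |R|=1.67659 >1
  x=-4.928: |R|=1.40940 >1
So |R|<1 on (-4.5500, 0).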